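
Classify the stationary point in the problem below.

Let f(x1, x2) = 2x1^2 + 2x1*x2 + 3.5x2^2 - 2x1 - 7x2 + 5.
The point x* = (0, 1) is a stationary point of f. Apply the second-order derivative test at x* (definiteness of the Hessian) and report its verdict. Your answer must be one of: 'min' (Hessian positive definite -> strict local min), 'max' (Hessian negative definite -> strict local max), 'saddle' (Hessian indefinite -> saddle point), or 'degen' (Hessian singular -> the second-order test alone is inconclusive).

Compute the Hessian H = grad^2 f:
  H = [[4, 2], [2, 7]]
Verify stationarity: grad f(x*) = H x* + g = (0, 0).
Eigenvalues of H: 3, 8.
Both eigenvalues > 0, so H is positive definite -> x* is a strict local min.

min


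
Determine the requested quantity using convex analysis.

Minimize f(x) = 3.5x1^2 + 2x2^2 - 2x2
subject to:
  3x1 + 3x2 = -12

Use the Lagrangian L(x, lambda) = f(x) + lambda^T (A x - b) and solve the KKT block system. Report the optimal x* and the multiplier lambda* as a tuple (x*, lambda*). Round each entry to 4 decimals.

Form the Lagrangian:
  L(x, lambda) = (1/2) x^T Q x + c^T x + lambda^T (A x - b)
Stationarity (grad_x L = 0): Q x + c + A^T lambda = 0.
Primal feasibility: A x = b.

This gives the KKT block system:
  [ Q   A^T ] [ x     ]   [-c ]
  [ A    0  ] [ lambda ] = [ b ]

Solving the linear system:
  x*      = (-1.6364, -2.3636)
  lambda* = (3.8182)
  f(x*)   = 25.2727

x* = (-1.6364, -2.3636), lambda* = (3.8182)


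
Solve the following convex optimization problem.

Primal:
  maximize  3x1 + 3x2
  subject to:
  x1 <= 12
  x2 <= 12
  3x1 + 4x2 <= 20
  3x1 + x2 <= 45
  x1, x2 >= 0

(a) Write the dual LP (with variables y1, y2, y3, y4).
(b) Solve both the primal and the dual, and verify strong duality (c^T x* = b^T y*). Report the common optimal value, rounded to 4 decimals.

The standard primal-dual pair for 'max c^T x s.t. A x <= b, x >= 0' is:
  Dual:  min b^T y  s.t.  A^T y >= c,  y >= 0.

So the dual LP is:
  minimize  12y1 + 12y2 + 20y3 + 45y4
  subject to:
    y1 + 3y3 + 3y4 >= 3
    y2 + 4y3 + y4 >= 3
    y1, y2, y3, y4 >= 0

Solving the primal: x* = (6.6667, 0).
  primal value c^T x* = 20.
Solving the dual: y* = (0, 0, 1, 0).
  dual value b^T y* = 20.
Strong duality: c^T x* = b^T y*. Confirmed.

20


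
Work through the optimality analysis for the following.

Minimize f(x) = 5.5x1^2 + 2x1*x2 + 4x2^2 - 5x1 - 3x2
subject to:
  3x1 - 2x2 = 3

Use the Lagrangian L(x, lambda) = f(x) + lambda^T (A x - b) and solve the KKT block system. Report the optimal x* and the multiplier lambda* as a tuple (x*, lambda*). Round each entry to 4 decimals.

Form the Lagrangian:
  L(x, lambda) = (1/2) x^T Q x + c^T x + lambda^T (A x - b)
Stationarity (grad_x L = 0): Q x + c + A^T lambda = 0.
Primal feasibility: A x = b.

This gives the KKT block system:
  [ Q   A^T ] [ x     ]   [-c ]
  [ A    0  ] [ lambda ] = [ b ]

Solving the linear system:
  x*      = (0.8714, -0.1929)
  lambda* = (-1.4)
  f(x*)   = 0.2107

x* = (0.8714, -0.1929), lambda* = (-1.4)


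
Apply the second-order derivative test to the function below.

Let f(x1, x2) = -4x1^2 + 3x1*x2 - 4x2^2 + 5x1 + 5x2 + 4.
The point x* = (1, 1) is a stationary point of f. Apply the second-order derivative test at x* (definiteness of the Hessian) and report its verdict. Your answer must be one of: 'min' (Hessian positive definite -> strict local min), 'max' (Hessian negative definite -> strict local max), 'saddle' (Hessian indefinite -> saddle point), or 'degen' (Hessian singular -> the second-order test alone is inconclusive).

Compute the Hessian H = grad^2 f:
  H = [[-8, 3], [3, -8]]
Verify stationarity: grad f(x*) = H x* + g = (0, 0).
Eigenvalues of H: -11, -5.
Both eigenvalues < 0, so H is negative definite -> x* is a strict local max.

max


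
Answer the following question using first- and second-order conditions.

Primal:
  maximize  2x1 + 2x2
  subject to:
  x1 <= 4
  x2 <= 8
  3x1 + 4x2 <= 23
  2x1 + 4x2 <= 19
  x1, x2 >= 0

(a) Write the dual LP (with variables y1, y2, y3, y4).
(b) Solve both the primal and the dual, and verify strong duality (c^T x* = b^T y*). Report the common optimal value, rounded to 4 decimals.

The standard primal-dual pair for 'max c^T x s.t. A x <= b, x >= 0' is:
  Dual:  min b^T y  s.t.  A^T y >= c,  y >= 0.

So the dual LP is:
  minimize  4y1 + 8y2 + 23y3 + 19y4
  subject to:
    y1 + 3y3 + 2y4 >= 2
    y2 + 4y3 + 4y4 >= 2
    y1, y2, y3, y4 >= 0

Solving the primal: x* = (4, 2.75).
  primal value c^T x* = 13.5.
Solving the dual: y* = (1, 0, 0, 0.5).
  dual value b^T y* = 13.5.
Strong duality: c^T x* = b^T y*. Confirmed.

13.5


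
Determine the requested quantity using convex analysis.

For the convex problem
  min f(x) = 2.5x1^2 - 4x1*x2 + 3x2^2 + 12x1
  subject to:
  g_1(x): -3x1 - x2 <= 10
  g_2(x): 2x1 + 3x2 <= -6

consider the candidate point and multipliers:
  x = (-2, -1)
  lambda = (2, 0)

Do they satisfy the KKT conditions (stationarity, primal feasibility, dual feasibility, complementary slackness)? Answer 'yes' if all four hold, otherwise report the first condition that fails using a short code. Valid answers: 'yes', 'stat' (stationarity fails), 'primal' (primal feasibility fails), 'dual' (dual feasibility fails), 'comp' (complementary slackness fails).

Gradient of f: grad f(x) = Q x + c = (6, 2)
Constraint values g_i(x) = a_i^T x - b_i:
  g_1((-2, -1)) = -3
  g_2((-2, -1)) = -1
Stationarity residual: grad f(x) + sum_i lambda_i a_i = (0, 0)
  -> stationarity OK
Primal feasibility (all g_i <= 0): OK
Dual feasibility (all lambda_i >= 0): OK
Complementary slackness (lambda_i * g_i(x) = 0 for all i): FAILS

Verdict: the first failing condition is complementary_slackness -> comp.

comp


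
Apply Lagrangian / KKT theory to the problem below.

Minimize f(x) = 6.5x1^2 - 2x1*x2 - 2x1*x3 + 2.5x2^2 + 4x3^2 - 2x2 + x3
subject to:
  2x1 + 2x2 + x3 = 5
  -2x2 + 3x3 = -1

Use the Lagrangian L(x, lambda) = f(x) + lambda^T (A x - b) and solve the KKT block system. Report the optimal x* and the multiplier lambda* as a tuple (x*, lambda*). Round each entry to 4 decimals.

Form the Lagrangian:
  L(x, lambda) = (1/2) x^T Q x + c^T x + lambda^T (A x - b)
Stationarity (grad_x L = 0): Q x + c + A^T lambda = 0.
Primal feasibility: A x = b.

This gives the KKT block system:
  [ Q   A^T ] [ x     ]   [-c ]
  [ A    0  ] [ lambda ] = [ b ]

Solving the linear system:
  x*      = (0.7233, 1.4575, 0.6384)
  lambda* = (-2.6055, -0.6849)
  f(x*)   = 5.0329

x* = (0.7233, 1.4575, 0.6384), lambda* = (-2.6055, -0.6849)


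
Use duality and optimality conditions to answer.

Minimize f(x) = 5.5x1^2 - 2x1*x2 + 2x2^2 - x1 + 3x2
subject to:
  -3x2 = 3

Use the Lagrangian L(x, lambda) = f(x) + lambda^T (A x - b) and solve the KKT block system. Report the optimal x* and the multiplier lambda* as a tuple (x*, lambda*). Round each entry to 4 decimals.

Form the Lagrangian:
  L(x, lambda) = (1/2) x^T Q x + c^T x + lambda^T (A x - b)
Stationarity (grad_x L = 0): Q x + c + A^T lambda = 0.
Primal feasibility: A x = b.

This gives the KKT block system:
  [ Q   A^T ] [ x     ]   [-c ]
  [ A    0  ] [ lambda ] = [ b ]

Solving the linear system:
  x*      = (-0.0909, -1)
  lambda* = (-0.2727)
  f(x*)   = -1.0455

x* = (-0.0909, -1), lambda* = (-0.2727)


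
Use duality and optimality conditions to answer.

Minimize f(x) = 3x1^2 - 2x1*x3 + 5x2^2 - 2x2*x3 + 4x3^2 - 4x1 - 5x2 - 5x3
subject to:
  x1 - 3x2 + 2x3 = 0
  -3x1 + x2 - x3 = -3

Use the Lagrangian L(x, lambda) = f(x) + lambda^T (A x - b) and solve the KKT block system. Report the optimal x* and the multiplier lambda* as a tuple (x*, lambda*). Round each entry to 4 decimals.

Form the Lagrangian:
  L(x, lambda) = (1/2) x^T Q x + c^T x + lambda^T (A x - b)
Stationarity (grad_x L = 0): Q x + c + A^T lambda = 0.
Primal feasibility: A x = b.

This gives the KKT block system:
  [ Q   A^T ] [ x     ]   [-c ]
  [ A    0  ] [ lambda ] = [ b ]

Solving the linear system:
  x*      = (1.0109, 0.9453, 0.9125)
  lambda* = (1.0156, 0.4187)
  f(x*)   = -6.0383

x* = (1.0109, 0.9453, 0.9125), lambda* = (1.0156, 0.4187)


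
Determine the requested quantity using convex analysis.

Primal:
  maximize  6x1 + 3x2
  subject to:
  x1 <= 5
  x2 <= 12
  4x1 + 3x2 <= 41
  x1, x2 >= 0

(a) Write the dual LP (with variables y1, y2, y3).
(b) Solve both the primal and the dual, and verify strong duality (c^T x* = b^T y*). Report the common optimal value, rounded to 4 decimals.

The standard primal-dual pair for 'max c^T x s.t. A x <= b, x >= 0' is:
  Dual:  min b^T y  s.t.  A^T y >= c,  y >= 0.

So the dual LP is:
  minimize  5y1 + 12y2 + 41y3
  subject to:
    y1 + 4y3 >= 6
    y2 + 3y3 >= 3
    y1, y2, y3 >= 0

Solving the primal: x* = (5, 7).
  primal value c^T x* = 51.
Solving the dual: y* = (2, 0, 1).
  dual value b^T y* = 51.
Strong duality: c^T x* = b^T y*. Confirmed.

51


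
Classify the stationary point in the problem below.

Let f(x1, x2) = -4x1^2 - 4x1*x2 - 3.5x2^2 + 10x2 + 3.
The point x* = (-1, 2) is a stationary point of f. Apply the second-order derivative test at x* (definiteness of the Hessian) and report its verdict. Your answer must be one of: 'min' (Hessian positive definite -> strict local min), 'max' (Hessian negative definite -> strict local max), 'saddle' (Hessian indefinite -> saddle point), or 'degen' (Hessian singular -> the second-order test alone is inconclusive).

Compute the Hessian H = grad^2 f:
  H = [[-8, -4], [-4, -7]]
Verify stationarity: grad f(x*) = H x* + g = (0, 0).
Eigenvalues of H: -11.5311, -3.4689.
Both eigenvalues < 0, so H is negative definite -> x* is a strict local max.

max


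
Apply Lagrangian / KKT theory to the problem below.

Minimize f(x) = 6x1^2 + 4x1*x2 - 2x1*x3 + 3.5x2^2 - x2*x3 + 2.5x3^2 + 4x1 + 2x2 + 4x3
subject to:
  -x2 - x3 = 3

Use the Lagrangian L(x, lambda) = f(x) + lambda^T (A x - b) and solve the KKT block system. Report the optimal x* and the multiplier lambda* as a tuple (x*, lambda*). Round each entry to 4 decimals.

Form the Lagrangian:
  L(x, lambda) = (1/2) x^T Q x + c^T x + lambda^T (A x - b)
Stationarity (grad_x L = 0): Q x + c + A^T lambda = 0.
Primal feasibility: A x = b.

This gives the KKT block system:
  [ Q   A^T ] [ x     ]   [-c ]
  [ A    0  ] [ lambda ] = [ b ]

Solving the linear system:
  x*      = (-0.3333, -1, -2)
  lambda* = (-4.3333)
  f(x*)   = 0.8333

x* = (-0.3333, -1, -2), lambda* = (-4.3333)


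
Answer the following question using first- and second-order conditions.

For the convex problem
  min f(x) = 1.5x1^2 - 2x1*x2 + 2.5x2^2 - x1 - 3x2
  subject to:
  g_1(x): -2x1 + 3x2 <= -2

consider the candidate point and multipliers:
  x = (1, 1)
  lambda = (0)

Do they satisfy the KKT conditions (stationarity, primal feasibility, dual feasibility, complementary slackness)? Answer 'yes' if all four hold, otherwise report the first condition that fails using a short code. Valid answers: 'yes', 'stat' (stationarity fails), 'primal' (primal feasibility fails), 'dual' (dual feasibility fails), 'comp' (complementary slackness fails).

Gradient of f: grad f(x) = Q x + c = (0, 0)
Constraint values g_i(x) = a_i^T x - b_i:
  g_1((1, 1)) = 3
Stationarity residual: grad f(x) + sum_i lambda_i a_i = (0, 0)
  -> stationarity OK
Primal feasibility (all g_i <= 0): FAILS
Dual feasibility (all lambda_i >= 0): OK
Complementary slackness (lambda_i * g_i(x) = 0 for all i): OK

Verdict: the first failing condition is primal_feasibility -> primal.

primal


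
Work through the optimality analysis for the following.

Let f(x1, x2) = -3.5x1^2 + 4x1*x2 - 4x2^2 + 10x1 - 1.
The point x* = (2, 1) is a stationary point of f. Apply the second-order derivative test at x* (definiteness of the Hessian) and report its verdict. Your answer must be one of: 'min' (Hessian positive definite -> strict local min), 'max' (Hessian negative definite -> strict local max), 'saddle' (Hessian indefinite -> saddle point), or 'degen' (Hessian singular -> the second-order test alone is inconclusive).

Compute the Hessian H = grad^2 f:
  H = [[-7, 4], [4, -8]]
Verify stationarity: grad f(x*) = H x* + g = (0, 0).
Eigenvalues of H: -11.5311, -3.4689.
Both eigenvalues < 0, so H is negative definite -> x* is a strict local max.

max


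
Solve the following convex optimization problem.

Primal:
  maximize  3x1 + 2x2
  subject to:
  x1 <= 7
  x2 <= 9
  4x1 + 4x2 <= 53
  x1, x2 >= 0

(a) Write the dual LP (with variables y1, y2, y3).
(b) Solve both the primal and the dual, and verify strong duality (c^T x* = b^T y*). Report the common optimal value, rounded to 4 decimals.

The standard primal-dual pair for 'max c^T x s.t. A x <= b, x >= 0' is:
  Dual:  min b^T y  s.t.  A^T y >= c,  y >= 0.

So the dual LP is:
  minimize  7y1 + 9y2 + 53y3
  subject to:
    y1 + 4y3 >= 3
    y2 + 4y3 >= 2
    y1, y2, y3 >= 0

Solving the primal: x* = (7, 6.25).
  primal value c^T x* = 33.5.
Solving the dual: y* = (1, 0, 0.5).
  dual value b^T y* = 33.5.
Strong duality: c^T x* = b^T y*. Confirmed.

33.5


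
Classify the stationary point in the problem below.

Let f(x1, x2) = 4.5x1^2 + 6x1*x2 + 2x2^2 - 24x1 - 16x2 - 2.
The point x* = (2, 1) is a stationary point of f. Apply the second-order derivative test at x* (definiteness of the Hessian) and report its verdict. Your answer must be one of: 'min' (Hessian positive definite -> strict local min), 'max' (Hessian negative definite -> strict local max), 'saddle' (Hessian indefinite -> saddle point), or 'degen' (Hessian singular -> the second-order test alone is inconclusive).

Compute the Hessian H = grad^2 f:
  H = [[9, 6], [6, 4]]
Verify stationarity: grad f(x*) = H x* + g = (0, 0).
Eigenvalues of H: 0, 13.
H has a zero eigenvalue (singular; positive semidefinite but not definite), so H is neither positive definite, negative definite, nor indefinite. The second-order test alone is inconclusive -> degen.
(Indeed, f is constant along the null direction of H through x*, so x* is not a strict local extremum.)

degen


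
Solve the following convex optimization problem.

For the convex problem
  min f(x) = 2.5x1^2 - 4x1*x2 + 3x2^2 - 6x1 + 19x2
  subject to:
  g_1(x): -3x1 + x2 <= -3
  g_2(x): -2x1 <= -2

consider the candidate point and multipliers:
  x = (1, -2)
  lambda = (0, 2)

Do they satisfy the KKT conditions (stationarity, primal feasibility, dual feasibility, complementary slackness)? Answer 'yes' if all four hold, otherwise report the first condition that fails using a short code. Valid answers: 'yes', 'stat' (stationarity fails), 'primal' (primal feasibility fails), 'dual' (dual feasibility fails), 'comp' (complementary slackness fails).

Gradient of f: grad f(x) = Q x + c = (7, 3)
Constraint values g_i(x) = a_i^T x - b_i:
  g_1((1, -2)) = -2
  g_2((1, -2)) = 0
Stationarity residual: grad f(x) + sum_i lambda_i a_i = (3, 3)
  -> stationarity FAILS
Primal feasibility (all g_i <= 0): OK
Dual feasibility (all lambda_i >= 0): OK
Complementary slackness (lambda_i * g_i(x) = 0 for all i): OK

Verdict: the first failing condition is stationarity -> stat.

stat


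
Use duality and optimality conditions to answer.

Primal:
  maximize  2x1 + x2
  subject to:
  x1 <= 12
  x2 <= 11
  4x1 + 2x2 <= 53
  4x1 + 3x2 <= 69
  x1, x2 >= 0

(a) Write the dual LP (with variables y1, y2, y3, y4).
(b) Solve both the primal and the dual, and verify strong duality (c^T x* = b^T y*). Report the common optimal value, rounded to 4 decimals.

The standard primal-dual pair for 'max c^T x s.t. A x <= b, x >= 0' is:
  Dual:  min b^T y  s.t.  A^T y >= c,  y >= 0.

So the dual LP is:
  minimize  12y1 + 11y2 + 53y3 + 69y4
  subject to:
    y1 + 4y3 + 4y4 >= 2
    y2 + 2y3 + 3y4 >= 1
    y1, y2, y3, y4 >= 0

Solving the primal: x* = (7.75, 11).
  primal value c^T x* = 26.5.
Solving the dual: y* = (0, 0, 0.5, 0).
  dual value b^T y* = 26.5.
Strong duality: c^T x* = b^T y*. Confirmed.

26.5


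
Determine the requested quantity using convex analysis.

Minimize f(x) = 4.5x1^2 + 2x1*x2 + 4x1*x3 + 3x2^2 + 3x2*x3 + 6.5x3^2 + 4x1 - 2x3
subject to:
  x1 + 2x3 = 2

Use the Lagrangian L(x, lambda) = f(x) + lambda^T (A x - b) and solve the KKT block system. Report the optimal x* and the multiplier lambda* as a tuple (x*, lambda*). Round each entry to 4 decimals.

Form the Lagrangian:
  L(x, lambda) = (1/2) x^T Q x + c^T x + lambda^T (A x - b)
Stationarity (grad_x L = 0): Q x + c + A^T lambda = 0.
Primal feasibility: A x = b.

This gives the KKT block system:
  [ Q   A^T ] [ x     ]   [-c ]
  [ A    0  ] [ lambda ] = [ b ]

Solving the linear system:
  x*      = (-0.2741, -0.4772, 1.1371)
  lambda* = (-5.1269)
  f(x*)   = 3.4416

x* = (-0.2741, -0.4772, 1.1371), lambda* = (-5.1269)


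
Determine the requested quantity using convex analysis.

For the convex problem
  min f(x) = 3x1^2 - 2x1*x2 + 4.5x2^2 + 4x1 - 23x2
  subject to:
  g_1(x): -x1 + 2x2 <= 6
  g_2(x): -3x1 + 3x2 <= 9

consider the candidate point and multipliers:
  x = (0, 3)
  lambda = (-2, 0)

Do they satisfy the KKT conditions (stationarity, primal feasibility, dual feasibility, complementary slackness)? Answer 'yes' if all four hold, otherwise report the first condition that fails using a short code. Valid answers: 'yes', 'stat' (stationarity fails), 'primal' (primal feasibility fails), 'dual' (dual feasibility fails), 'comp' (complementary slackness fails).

Gradient of f: grad f(x) = Q x + c = (-2, 4)
Constraint values g_i(x) = a_i^T x - b_i:
  g_1((0, 3)) = 0
  g_2((0, 3)) = 0
Stationarity residual: grad f(x) + sum_i lambda_i a_i = (0, 0)
  -> stationarity OK
Primal feasibility (all g_i <= 0): OK
Dual feasibility (all lambda_i >= 0): FAILS
Complementary slackness (lambda_i * g_i(x) = 0 for all i): OK

Verdict: the first failing condition is dual_feasibility -> dual.

dual


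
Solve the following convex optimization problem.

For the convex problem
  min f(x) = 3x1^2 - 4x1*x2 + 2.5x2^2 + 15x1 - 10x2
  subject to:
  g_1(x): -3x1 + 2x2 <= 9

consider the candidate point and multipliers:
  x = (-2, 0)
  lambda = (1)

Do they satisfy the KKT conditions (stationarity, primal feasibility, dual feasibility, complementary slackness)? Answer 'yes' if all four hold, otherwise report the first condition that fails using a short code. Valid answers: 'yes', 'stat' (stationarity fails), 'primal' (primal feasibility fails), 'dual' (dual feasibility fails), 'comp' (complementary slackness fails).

Gradient of f: grad f(x) = Q x + c = (3, -2)
Constraint values g_i(x) = a_i^T x - b_i:
  g_1((-2, 0)) = -3
Stationarity residual: grad f(x) + sum_i lambda_i a_i = (0, 0)
  -> stationarity OK
Primal feasibility (all g_i <= 0): OK
Dual feasibility (all lambda_i >= 0): OK
Complementary slackness (lambda_i * g_i(x) = 0 for all i): FAILS

Verdict: the first failing condition is complementary_slackness -> comp.

comp


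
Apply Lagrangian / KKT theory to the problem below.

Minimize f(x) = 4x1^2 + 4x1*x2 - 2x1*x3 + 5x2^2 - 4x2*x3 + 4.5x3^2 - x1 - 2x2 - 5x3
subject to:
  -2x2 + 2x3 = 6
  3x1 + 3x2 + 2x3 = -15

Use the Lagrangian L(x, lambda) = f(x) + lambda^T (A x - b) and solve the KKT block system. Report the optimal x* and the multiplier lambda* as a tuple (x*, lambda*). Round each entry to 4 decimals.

Form the Lagrangian:
  L(x, lambda) = (1/2) x^T Q x + c^T x + lambda^T (A x - b)
Stationarity (grad_x L = 0): Q x + c + A^T lambda = 0.
Primal feasibility: A x = b.

This gives the KKT block system:
  [ Q   A^T ] [ x     ]   [-c ]
  [ A    0  ] [ lambda ] = [ b ]

Solving the linear system:
  x*      = (-0.7866, -3.728, -0.728)
  lambda* = (-9.3828, 6.9163)
  f(x*)   = 85.9623

x* = (-0.7866, -3.728, -0.728), lambda* = (-9.3828, 6.9163)


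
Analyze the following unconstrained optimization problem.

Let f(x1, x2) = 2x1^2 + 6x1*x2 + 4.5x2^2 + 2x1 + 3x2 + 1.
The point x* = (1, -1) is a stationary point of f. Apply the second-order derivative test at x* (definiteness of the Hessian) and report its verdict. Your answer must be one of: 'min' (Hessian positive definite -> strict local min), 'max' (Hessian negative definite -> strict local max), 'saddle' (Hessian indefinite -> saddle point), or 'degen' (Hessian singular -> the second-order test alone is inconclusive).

Compute the Hessian H = grad^2 f:
  H = [[4, 6], [6, 9]]
Verify stationarity: grad f(x*) = H x* + g = (0, 0).
Eigenvalues of H: 0, 13.
H has a zero eigenvalue (singular; positive semidefinite but not definite), so H is neither positive definite, negative definite, nor indefinite. The second-order test alone is inconclusive -> degen.
(Indeed, f is constant along the null direction of H through x*, so x* is not a strict local extremum.)

degen


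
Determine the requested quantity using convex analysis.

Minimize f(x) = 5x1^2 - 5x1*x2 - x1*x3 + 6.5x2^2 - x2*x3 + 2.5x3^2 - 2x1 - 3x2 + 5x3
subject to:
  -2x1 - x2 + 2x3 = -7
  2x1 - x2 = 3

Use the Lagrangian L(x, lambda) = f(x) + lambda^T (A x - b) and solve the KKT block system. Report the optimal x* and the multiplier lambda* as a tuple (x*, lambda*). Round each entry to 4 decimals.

Form the Lagrangian:
  L(x, lambda) = (1/2) x^T Q x + c^T x + lambda^T (A x - b)
Stationarity (grad_x L = 0): Q x + c + A^T lambda = 0.
Primal feasibility: A x = b.

This gives the KKT block system:
  [ Q   A^T ] [ x     ]   [-c ]
  [ A    0  ] [ lambda ] = [ b ]

Solving the linear system:
  x*      = (1.8, 0.6, -1.4)
  lambda* = (2.2, -5)
  f(x*)   = 9

x* = (1.8, 0.6, -1.4), lambda* = (2.2, -5)


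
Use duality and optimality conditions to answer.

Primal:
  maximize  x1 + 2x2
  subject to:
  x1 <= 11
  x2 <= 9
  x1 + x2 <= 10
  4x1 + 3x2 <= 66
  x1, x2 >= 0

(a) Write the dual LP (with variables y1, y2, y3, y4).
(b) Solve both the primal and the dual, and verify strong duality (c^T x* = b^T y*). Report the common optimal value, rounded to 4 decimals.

The standard primal-dual pair for 'max c^T x s.t. A x <= b, x >= 0' is:
  Dual:  min b^T y  s.t.  A^T y >= c,  y >= 0.

So the dual LP is:
  minimize  11y1 + 9y2 + 10y3 + 66y4
  subject to:
    y1 + y3 + 4y4 >= 1
    y2 + y3 + 3y4 >= 2
    y1, y2, y3, y4 >= 0

Solving the primal: x* = (1, 9).
  primal value c^T x* = 19.
Solving the dual: y* = (0, 1, 1, 0).
  dual value b^T y* = 19.
Strong duality: c^T x* = b^T y*. Confirmed.

19


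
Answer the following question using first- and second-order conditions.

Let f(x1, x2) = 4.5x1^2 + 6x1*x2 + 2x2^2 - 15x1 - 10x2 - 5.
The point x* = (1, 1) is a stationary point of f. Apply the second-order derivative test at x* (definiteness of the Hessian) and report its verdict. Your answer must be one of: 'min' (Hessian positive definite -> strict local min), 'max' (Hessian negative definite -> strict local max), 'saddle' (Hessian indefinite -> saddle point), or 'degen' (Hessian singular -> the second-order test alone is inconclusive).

Compute the Hessian H = grad^2 f:
  H = [[9, 6], [6, 4]]
Verify stationarity: grad f(x*) = H x* + g = (0, 0).
Eigenvalues of H: 0, 13.
H has a zero eigenvalue (singular; positive semidefinite but not definite), so H is neither positive definite, negative definite, nor indefinite. The second-order test alone is inconclusive -> degen.
(Indeed, f is constant along the null direction of H through x*, so x* is not a strict local extremum.)

degen


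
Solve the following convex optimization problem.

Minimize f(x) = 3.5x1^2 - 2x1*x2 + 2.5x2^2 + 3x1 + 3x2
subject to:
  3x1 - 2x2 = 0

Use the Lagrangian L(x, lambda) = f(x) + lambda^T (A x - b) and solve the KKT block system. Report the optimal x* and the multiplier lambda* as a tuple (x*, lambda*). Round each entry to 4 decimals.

Form the Lagrangian:
  L(x, lambda) = (1/2) x^T Q x + c^T x + lambda^T (A x - b)
Stationarity (grad_x L = 0): Q x + c + A^T lambda = 0.
Primal feasibility: A x = b.

This gives the KKT block system:
  [ Q   A^T ] [ x     ]   [-c ]
  [ A    0  ] [ lambda ] = [ b ]

Solving the linear system:
  x*      = (-0.6122, -0.9184)
  lambda* = (-0.1837)
  f(x*)   = -2.2959

x* = (-0.6122, -0.9184), lambda* = (-0.1837)


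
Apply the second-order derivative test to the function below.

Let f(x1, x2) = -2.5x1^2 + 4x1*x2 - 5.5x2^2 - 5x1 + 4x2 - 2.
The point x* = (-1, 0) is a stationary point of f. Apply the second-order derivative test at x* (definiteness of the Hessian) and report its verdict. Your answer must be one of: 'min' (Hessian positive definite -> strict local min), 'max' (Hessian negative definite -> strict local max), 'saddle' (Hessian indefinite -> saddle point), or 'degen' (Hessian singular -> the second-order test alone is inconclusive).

Compute the Hessian H = grad^2 f:
  H = [[-5, 4], [4, -11]]
Verify stationarity: grad f(x*) = H x* + g = (0, 0).
Eigenvalues of H: -13, -3.
Both eigenvalues < 0, so H is negative definite -> x* is a strict local max.

max


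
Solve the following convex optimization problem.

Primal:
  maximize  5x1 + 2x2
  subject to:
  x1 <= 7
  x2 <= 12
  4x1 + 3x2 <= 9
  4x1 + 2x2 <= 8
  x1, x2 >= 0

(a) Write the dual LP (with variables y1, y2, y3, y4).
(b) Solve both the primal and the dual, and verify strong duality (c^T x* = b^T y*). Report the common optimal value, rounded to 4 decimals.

The standard primal-dual pair for 'max c^T x s.t. A x <= b, x >= 0' is:
  Dual:  min b^T y  s.t.  A^T y >= c,  y >= 0.

So the dual LP is:
  minimize  7y1 + 12y2 + 9y3 + 8y4
  subject to:
    y1 + 4y3 + 4y4 >= 5
    y2 + 3y3 + 2y4 >= 2
    y1, y2, y3, y4 >= 0

Solving the primal: x* = (2, 0).
  primal value c^T x* = 10.
Solving the dual: y* = (0, 0, 0, 1.25).
  dual value b^T y* = 10.
Strong duality: c^T x* = b^T y*. Confirmed.

10


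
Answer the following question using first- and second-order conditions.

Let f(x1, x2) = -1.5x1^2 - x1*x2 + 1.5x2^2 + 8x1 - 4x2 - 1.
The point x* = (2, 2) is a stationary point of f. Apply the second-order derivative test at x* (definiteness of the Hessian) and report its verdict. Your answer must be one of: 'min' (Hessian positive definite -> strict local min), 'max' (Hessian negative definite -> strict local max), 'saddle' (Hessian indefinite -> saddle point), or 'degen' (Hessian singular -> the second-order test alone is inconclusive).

Compute the Hessian H = grad^2 f:
  H = [[-3, -1], [-1, 3]]
Verify stationarity: grad f(x*) = H x* + g = (0, 0).
Eigenvalues of H: -3.1623, 3.1623.
Eigenvalues have mixed signs, so H is indefinite -> x* is a saddle point.

saddle


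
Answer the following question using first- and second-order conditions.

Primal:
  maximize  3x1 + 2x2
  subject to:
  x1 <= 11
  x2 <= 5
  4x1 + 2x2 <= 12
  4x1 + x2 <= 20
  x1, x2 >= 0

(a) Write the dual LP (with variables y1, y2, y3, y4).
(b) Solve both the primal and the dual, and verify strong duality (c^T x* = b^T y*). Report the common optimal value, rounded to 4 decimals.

The standard primal-dual pair for 'max c^T x s.t. A x <= b, x >= 0' is:
  Dual:  min b^T y  s.t.  A^T y >= c,  y >= 0.

So the dual LP is:
  minimize  11y1 + 5y2 + 12y3 + 20y4
  subject to:
    y1 + 4y3 + 4y4 >= 3
    y2 + 2y3 + y4 >= 2
    y1, y2, y3, y4 >= 0

Solving the primal: x* = (0.5, 5).
  primal value c^T x* = 11.5.
Solving the dual: y* = (0, 0.5, 0.75, 0).
  dual value b^T y* = 11.5.
Strong duality: c^T x* = b^T y*. Confirmed.

11.5


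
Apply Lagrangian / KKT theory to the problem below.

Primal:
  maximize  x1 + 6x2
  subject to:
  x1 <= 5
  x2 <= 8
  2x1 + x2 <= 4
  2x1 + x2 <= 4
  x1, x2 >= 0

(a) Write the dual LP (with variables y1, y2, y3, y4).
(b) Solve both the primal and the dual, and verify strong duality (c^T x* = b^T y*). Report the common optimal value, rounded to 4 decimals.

The standard primal-dual pair for 'max c^T x s.t. A x <= b, x >= 0' is:
  Dual:  min b^T y  s.t.  A^T y >= c,  y >= 0.

So the dual LP is:
  minimize  5y1 + 8y2 + 4y3 + 4y4
  subject to:
    y1 + 2y3 + 2y4 >= 1
    y2 + y3 + y4 >= 6
    y1, y2, y3, y4 >= 0

Solving the primal: x* = (0, 4).
  primal value c^T x* = 24.
Solving the dual: y* = (0, 0, 6, 0).
  dual value b^T y* = 24.
Strong duality: c^T x* = b^T y*. Confirmed.

24


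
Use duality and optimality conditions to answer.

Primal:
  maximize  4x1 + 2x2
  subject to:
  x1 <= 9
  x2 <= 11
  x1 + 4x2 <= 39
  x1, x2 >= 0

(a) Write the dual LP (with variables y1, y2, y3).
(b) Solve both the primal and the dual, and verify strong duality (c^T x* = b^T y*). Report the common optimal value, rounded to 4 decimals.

The standard primal-dual pair for 'max c^T x s.t. A x <= b, x >= 0' is:
  Dual:  min b^T y  s.t.  A^T y >= c,  y >= 0.

So the dual LP is:
  minimize  9y1 + 11y2 + 39y3
  subject to:
    y1 + y3 >= 4
    y2 + 4y3 >= 2
    y1, y2, y3 >= 0

Solving the primal: x* = (9, 7.5).
  primal value c^T x* = 51.
Solving the dual: y* = (3.5, 0, 0.5).
  dual value b^T y* = 51.
Strong duality: c^T x* = b^T y*. Confirmed.

51


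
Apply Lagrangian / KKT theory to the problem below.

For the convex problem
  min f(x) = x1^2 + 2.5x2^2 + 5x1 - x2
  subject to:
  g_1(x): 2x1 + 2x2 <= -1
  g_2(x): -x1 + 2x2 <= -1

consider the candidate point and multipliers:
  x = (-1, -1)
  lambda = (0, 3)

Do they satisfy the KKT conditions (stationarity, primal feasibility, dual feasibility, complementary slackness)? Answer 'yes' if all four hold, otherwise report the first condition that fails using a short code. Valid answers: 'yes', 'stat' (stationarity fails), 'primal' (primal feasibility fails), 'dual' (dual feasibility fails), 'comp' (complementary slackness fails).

Gradient of f: grad f(x) = Q x + c = (3, -6)
Constraint values g_i(x) = a_i^T x - b_i:
  g_1((-1, -1)) = -3
  g_2((-1, -1)) = 0
Stationarity residual: grad f(x) + sum_i lambda_i a_i = (0, 0)
  -> stationarity OK
Primal feasibility (all g_i <= 0): OK
Dual feasibility (all lambda_i >= 0): OK
Complementary slackness (lambda_i * g_i(x) = 0 for all i): OK

Verdict: yes, KKT holds.

yes


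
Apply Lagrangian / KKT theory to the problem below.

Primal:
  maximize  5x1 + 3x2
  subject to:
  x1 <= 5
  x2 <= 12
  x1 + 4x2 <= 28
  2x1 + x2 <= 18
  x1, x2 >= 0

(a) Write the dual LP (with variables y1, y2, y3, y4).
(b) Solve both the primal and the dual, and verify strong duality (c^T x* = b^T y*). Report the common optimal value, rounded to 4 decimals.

The standard primal-dual pair for 'max c^T x s.t. A x <= b, x >= 0' is:
  Dual:  min b^T y  s.t.  A^T y >= c,  y >= 0.

So the dual LP is:
  minimize  5y1 + 12y2 + 28y3 + 18y4
  subject to:
    y1 + y3 + 2y4 >= 5
    y2 + 4y3 + y4 >= 3
    y1, y2, y3, y4 >= 0

Solving the primal: x* = (5, 5.75).
  primal value c^T x* = 42.25.
Solving the dual: y* = (4.25, 0, 0.75, 0).
  dual value b^T y* = 42.25.
Strong duality: c^T x* = b^T y*. Confirmed.

42.25


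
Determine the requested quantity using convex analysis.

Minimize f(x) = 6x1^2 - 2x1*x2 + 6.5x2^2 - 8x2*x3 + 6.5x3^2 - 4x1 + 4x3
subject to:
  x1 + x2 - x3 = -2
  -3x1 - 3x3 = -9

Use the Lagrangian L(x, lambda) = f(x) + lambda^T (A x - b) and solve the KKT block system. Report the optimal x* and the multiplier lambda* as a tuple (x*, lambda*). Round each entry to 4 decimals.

Form the Lagrangian:
  L(x, lambda) = (1/2) x^T Q x + c^T x + lambda^T (A x - b)
Stationarity (grad_x L = 0): Q x + c + A^T lambda = 0.
Primal feasibility: A x = b.

This gives the KKT block system:
  [ Q   A^T ] [ x     ]   [-c ]
  [ A    0  ] [ lambda ] = [ b ]

Solving the linear system:
  x*      = (0.3585, 0.283, 2.6415)
  lambda* = (18.1698, 5.9686)
  f(x*)   = 49.5943

x* = (0.3585, 0.283, 2.6415), lambda* = (18.1698, 5.9686)


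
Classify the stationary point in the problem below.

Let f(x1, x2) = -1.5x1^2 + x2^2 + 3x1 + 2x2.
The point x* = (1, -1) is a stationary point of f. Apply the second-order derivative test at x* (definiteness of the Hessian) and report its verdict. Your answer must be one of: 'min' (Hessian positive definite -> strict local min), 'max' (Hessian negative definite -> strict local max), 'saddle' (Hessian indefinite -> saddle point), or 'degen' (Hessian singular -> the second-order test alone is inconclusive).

Compute the Hessian H = grad^2 f:
  H = [[-3, 0], [0, 2]]
Verify stationarity: grad f(x*) = H x* + g = (0, 0).
Eigenvalues of H: -3, 2.
Eigenvalues have mixed signs, so H is indefinite -> x* is a saddle point.

saddle


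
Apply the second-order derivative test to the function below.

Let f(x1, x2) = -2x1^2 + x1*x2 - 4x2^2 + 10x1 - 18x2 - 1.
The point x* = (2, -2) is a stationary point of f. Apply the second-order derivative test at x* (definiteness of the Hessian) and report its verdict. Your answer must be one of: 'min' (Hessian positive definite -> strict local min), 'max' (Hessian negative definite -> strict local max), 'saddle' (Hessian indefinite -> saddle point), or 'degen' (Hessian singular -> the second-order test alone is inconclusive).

Compute the Hessian H = grad^2 f:
  H = [[-4, 1], [1, -8]]
Verify stationarity: grad f(x*) = H x* + g = (0, 0).
Eigenvalues of H: -8.2361, -3.7639.
Both eigenvalues < 0, so H is negative definite -> x* is a strict local max.

max


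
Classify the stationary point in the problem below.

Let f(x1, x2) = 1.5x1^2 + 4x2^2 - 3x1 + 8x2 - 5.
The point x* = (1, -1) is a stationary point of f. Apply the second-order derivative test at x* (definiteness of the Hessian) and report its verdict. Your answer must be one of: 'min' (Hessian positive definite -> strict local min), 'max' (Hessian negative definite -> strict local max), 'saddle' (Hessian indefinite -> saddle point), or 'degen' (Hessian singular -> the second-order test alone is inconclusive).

Compute the Hessian H = grad^2 f:
  H = [[3, 0], [0, 8]]
Verify stationarity: grad f(x*) = H x* + g = (0, 0).
Eigenvalues of H: 3, 8.
Both eigenvalues > 0, so H is positive definite -> x* is a strict local min.

min


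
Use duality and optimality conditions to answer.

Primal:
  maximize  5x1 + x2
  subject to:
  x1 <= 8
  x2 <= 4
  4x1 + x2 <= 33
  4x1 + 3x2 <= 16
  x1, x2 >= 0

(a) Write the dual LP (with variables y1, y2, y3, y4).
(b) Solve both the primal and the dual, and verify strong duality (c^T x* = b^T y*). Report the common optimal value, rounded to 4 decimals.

The standard primal-dual pair for 'max c^T x s.t. A x <= b, x >= 0' is:
  Dual:  min b^T y  s.t.  A^T y >= c,  y >= 0.

So the dual LP is:
  minimize  8y1 + 4y2 + 33y3 + 16y4
  subject to:
    y1 + 4y3 + 4y4 >= 5
    y2 + y3 + 3y4 >= 1
    y1, y2, y3, y4 >= 0

Solving the primal: x* = (4, 0).
  primal value c^T x* = 20.
Solving the dual: y* = (0, 0, 0, 1.25).
  dual value b^T y* = 20.
Strong duality: c^T x* = b^T y*. Confirmed.

20


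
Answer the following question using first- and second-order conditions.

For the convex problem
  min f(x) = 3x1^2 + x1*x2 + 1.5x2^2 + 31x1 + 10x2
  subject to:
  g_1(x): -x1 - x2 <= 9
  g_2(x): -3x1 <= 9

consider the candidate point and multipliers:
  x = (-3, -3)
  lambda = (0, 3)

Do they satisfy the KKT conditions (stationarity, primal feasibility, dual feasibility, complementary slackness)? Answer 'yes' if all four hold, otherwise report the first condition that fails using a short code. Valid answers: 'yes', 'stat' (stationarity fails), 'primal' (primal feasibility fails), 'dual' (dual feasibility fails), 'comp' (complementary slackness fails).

Gradient of f: grad f(x) = Q x + c = (10, -2)
Constraint values g_i(x) = a_i^T x - b_i:
  g_1((-3, -3)) = -3
  g_2((-3, -3)) = 0
Stationarity residual: grad f(x) + sum_i lambda_i a_i = (1, -2)
  -> stationarity FAILS
Primal feasibility (all g_i <= 0): OK
Dual feasibility (all lambda_i >= 0): OK
Complementary slackness (lambda_i * g_i(x) = 0 for all i): OK

Verdict: the first failing condition is stationarity -> stat.

stat


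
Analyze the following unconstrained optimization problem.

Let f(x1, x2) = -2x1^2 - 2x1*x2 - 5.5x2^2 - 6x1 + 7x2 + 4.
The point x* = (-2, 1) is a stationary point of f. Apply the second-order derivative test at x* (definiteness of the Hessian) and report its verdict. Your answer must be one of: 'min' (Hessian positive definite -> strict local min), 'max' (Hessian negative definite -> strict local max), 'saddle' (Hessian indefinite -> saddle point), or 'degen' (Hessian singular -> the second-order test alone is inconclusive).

Compute the Hessian H = grad^2 f:
  H = [[-4, -2], [-2, -11]]
Verify stationarity: grad f(x*) = H x* + g = (0, 0).
Eigenvalues of H: -11.5311, -3.4689.
Both eigenvalues < 0, so H is negative definite -> x* is a strict local max.

max


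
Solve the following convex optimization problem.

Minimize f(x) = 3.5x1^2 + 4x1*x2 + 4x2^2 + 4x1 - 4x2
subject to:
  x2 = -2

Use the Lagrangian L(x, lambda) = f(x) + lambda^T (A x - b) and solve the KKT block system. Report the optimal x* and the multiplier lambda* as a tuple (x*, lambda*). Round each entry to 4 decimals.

Form the Lagrangian:
  L(x, lambda) = (1/2) x^T Q x + c^T x + lambda^T (A x - b)
Stationarity (grad_x L = 0): Q x + c + A^T lambda = 0.
Primal feasibility: A x = b.

This gives the KKT block system:
  [ Q   A^T ] [ x     ]   [-c ]
  [ A    0  ] [ lambda ] = [ b ]

Solving the linear system:
  x*      = (0.5714, -2)
  lambda* = (17.7143)
  f(x*)   = 22.8571

x* = (0.5714, -2), lambda* = (17.7143)


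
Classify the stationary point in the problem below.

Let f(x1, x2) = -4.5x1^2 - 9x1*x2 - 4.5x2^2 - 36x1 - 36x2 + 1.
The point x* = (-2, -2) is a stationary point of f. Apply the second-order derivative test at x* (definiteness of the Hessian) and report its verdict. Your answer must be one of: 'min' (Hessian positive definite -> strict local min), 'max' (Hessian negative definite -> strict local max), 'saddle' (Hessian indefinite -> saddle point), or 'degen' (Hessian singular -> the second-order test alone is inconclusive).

Compute the Hessian H = grad^2 f:
  H = [[-9, -9], [-9, -9]]
Verify stationarity: grad f(x*) = H x* + g = (0, 0).
Eigenvalues of H: -18, 0.
H has a zero eigenvalue (singular; negative semidefinite but not definite), so H is neither positive definite, negative definite, nor indefinite. The second-order test alone is inconclusive -> degen.
(Indeed, f is constant along the null direction of H through x*, so x* is not a strict local extremum.)

degen


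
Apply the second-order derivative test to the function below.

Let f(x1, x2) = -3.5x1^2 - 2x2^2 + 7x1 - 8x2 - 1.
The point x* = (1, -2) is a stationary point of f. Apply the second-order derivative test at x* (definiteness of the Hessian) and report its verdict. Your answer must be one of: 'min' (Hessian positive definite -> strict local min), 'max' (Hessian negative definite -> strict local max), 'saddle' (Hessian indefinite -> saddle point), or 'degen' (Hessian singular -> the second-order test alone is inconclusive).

Compute the Hessian H = grad^2 f:
  H = [[-7, 0], [0, -4]]
Verify stationarity: grad f(x*) = H x* + g = (0, 0).
Eigenvalues of H: -7, -4.
Both eigenvalues < 0, so H is negative definite -> x* is a strict local max.

max


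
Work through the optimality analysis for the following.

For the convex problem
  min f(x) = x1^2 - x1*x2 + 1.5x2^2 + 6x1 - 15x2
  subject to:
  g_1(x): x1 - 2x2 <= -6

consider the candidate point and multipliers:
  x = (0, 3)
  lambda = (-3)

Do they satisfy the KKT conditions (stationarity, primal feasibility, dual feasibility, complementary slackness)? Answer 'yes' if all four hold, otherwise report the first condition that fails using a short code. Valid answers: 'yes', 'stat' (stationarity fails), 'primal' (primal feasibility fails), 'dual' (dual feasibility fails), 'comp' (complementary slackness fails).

Gradient of f: grad f(x) = Q x + c = (3, -6)
Constraint values g_i(x) = a_i^T x - b_i:
  g_1((0, 3)) = 0
Stationarity residual: grad f(x) + sum_i lambda_i a_i = (0, 0)
  -> stationarity OK
Primal feasibility (all g_i <= 0): OK
Dual feasibility (all lambda_i >= 0): FAILS
Complementary slackness (lambda_i * g_i(x) = 0 for all i): OK

Verdict: the first failing condition is dual_feasibility -> dual.

dual


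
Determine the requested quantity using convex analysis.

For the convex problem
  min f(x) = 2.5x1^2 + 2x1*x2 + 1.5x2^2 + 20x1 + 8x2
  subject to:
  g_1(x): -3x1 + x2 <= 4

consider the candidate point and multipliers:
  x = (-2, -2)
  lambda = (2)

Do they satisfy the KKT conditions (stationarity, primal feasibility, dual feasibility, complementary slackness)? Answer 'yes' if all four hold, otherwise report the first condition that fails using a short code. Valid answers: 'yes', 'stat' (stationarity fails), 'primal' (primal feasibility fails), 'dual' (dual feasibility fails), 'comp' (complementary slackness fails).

Gradient of f: grad f(x) = Q x + c = (6, -2)
Constraint values g_i(x) = a_i^T x - b_i:
  g_1((-2, -2)) = 0
Stationarity residual: grad f(x) + sum_i lambda_i a_i = (0, 0)
  -> stationarity OK
Primal feasibility (all g_i <= 0): OK
Dual feasibility (all lambda_i >= 0): OK
Complementary slackness (lambda_i * g_i(x) = 0 for all i): OK

Verdict: yes, KKT holds.

yes
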